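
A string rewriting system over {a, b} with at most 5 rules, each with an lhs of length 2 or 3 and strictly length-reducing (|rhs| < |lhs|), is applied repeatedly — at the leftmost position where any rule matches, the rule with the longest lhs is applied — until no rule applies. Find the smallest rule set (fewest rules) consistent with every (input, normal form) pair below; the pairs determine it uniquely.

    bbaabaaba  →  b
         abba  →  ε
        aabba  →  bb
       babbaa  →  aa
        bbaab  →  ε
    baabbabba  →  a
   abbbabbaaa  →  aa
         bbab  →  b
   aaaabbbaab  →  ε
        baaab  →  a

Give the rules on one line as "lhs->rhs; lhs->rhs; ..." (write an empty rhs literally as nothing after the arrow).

  | bbaabaaba => babaaba => baaaba => aaba => abb => b
  | abba => ba => ε
  | aabba => aba => bb
  | babbaa => babaa => baaa => aa

ab->; aba->bb; ba->; bab->ba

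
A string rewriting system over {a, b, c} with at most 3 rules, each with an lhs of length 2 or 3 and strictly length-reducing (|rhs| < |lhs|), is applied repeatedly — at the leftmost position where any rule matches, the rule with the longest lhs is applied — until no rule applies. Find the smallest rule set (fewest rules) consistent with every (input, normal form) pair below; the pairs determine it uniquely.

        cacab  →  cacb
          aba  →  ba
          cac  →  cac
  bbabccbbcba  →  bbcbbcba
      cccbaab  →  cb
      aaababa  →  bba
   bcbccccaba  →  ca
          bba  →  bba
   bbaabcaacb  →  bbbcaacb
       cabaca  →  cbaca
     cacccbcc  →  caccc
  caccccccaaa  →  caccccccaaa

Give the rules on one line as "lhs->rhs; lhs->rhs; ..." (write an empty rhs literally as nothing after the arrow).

ab->b; bcc->c; ccb->

  | cacab => cacb
  | aba => ba
  | cac
  | bbabccbbcba => bbbccbbcba => bbcbbcba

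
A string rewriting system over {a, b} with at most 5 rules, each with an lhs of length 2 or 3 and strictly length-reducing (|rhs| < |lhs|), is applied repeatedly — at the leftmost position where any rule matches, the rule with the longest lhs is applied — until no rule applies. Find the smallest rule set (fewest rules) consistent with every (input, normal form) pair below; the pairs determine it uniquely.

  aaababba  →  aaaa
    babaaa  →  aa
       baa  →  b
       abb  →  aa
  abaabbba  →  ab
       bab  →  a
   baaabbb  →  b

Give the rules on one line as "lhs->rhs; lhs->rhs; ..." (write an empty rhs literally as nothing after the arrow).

ba->b; bb->a; bba->; bbb->

  | aaababba => aaabbba => aaaa
  | babaaa => bbaaa => aa
  | baa => ba => b
  | abb => aa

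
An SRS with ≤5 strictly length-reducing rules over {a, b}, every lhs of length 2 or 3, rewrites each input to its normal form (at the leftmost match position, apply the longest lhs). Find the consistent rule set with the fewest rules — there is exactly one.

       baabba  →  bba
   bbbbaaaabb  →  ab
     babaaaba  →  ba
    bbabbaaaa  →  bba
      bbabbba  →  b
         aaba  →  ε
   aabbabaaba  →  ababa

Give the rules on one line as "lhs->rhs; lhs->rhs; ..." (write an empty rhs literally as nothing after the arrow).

aa->; aab->a; baa->; bbb->

  | baabba => bba
  | bbbbaaaabb => baaaabb => aabb => ab
  | babaaaba => baaba => ba
  | bbabbaaaa => bbabaa => bba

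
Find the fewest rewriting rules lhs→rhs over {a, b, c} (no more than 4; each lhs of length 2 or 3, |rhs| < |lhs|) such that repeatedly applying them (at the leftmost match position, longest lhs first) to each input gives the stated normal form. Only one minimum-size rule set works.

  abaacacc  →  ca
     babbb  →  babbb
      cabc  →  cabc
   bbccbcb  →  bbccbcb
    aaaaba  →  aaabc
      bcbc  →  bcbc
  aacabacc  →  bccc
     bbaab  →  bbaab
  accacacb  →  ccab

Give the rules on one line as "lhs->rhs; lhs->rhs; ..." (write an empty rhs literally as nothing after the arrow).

aba->bc; ac->a; aca->c; bca->

  | abaacacc => bcacacc => cacc => cac => ca
  | babbb
  | cabc
  | bbccbcb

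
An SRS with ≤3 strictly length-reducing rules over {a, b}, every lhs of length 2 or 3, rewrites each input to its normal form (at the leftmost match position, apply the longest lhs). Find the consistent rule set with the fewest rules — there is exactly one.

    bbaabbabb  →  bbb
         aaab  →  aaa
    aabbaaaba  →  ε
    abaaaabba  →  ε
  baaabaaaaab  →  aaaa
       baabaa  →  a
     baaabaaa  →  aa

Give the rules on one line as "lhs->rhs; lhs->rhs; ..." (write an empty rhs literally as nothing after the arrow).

ab->a; aba->ba; ba->

  | bbaabbabb => babbabb => bbabb => bbb
  | aaab => aaa
  | aabbaaaba => aabaaaba => abaaaba => baaaba => aaba => aba => ba => ε
  | abaaaabba => baaaabba => aaabba => aaaba => aaba => aba => ba => ε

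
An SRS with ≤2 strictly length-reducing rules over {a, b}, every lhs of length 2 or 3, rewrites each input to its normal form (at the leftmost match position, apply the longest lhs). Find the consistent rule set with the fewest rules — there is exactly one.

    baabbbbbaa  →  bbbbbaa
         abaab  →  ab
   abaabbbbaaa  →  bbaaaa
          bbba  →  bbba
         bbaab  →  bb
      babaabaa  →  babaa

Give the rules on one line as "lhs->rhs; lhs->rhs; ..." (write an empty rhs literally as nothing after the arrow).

  | baabbbbbaa => bbbbbaa
  | abaab => ab
  | abaabbbbaaa => abbbbaaa => babbaaa => bbaaaa
  | bbba

aab->; abb->ba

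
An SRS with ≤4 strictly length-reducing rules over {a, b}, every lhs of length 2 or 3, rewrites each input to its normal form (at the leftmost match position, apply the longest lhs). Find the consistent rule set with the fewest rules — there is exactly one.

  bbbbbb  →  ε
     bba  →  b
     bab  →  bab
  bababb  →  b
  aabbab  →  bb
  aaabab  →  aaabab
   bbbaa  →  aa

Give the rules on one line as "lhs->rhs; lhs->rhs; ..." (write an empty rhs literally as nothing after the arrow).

  | bbbbbb => bbb => ε
  | bba => b
  | bab
  | bababb => babbb => bbbb => b

abb->bb; bba->b; bbb->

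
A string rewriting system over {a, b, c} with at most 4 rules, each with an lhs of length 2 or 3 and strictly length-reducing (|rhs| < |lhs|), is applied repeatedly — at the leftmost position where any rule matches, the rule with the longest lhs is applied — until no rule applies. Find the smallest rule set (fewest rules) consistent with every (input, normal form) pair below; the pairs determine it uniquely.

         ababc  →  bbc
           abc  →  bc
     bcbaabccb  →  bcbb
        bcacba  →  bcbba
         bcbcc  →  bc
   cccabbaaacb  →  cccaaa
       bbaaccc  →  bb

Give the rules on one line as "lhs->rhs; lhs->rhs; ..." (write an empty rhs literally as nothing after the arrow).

ab->b; abb->a; ac->b; bcc->

  | ababc => babc => bbc
  | abc => bc
  | bcbaabccb => bcbabccb => bcbbccb => bcbb
  | bcacba => bcbba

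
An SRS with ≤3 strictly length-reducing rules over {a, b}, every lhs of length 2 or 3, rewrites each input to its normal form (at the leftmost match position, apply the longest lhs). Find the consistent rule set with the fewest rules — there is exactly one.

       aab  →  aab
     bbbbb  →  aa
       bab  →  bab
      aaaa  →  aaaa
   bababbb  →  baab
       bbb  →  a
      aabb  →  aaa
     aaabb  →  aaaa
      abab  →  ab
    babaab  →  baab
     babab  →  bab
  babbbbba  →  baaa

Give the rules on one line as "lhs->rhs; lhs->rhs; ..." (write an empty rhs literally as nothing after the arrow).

  | aab
  | bbbbb => abb => aa
  | bab
  | aaaa

aba->a; abb->aa; bbb->a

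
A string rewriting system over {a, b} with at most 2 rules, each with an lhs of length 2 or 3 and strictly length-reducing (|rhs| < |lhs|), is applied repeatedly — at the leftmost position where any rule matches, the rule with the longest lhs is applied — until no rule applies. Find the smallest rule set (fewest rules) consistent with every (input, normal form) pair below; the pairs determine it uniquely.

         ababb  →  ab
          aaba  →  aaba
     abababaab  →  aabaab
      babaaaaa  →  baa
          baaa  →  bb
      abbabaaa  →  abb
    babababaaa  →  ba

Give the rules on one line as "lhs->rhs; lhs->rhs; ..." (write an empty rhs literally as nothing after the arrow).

  | ababb => ab
  | aaba
  | abababaab => aabaab
  | babaaaaa => aaaaa => baa

aaa->b; bab->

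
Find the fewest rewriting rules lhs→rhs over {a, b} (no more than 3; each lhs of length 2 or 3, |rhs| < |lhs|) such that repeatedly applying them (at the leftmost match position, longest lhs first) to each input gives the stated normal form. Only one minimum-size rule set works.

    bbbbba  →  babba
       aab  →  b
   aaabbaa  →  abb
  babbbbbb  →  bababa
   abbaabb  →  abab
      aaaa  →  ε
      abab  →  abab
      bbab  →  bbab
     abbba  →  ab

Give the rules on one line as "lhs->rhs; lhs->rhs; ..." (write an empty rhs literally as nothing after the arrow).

aa->; bbb->ba

  | bbbbba => babba
  | aab => b
  | aaabbaa => abbaa => abb
  | babbbbbb => bababbb => bababa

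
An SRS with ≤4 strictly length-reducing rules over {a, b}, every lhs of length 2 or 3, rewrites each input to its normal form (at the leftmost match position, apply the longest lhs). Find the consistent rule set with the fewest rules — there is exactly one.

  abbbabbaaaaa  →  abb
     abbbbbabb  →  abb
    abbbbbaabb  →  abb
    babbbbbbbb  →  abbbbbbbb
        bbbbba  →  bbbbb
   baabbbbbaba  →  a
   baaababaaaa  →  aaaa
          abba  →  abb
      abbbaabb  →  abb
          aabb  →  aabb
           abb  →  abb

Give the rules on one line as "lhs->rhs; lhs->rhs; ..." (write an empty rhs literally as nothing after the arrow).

aba->a; ba->b; bab->ab

  | abbbabbaaaaa => abbabbaaaaa => ababbaaaaa => abbaaaaa => abbaaaa => abbaaa => abbaa => abba => abb
  | abbbbbabb => abbbbabb => abbbabb => abbabb => ababb => abb
  | abbbbbaabb => abbbbbabb => abbbbabb => abbbabb => abbabb => ababb => abb
  | babbbbbbbb => abbbbbbbb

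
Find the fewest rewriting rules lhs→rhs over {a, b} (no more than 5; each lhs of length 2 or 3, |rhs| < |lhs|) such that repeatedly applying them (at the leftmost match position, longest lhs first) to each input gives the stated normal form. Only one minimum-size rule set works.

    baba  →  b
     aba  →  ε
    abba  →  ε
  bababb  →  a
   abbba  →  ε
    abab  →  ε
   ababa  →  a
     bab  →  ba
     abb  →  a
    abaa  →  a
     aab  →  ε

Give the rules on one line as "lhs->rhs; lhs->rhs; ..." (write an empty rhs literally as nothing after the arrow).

aa->; aab->; ab->a; bb->a

  | baba => baa => b
  | aba => aa => ε
  | abba => aba => aa => ε
  | bababb => baabb => bb => a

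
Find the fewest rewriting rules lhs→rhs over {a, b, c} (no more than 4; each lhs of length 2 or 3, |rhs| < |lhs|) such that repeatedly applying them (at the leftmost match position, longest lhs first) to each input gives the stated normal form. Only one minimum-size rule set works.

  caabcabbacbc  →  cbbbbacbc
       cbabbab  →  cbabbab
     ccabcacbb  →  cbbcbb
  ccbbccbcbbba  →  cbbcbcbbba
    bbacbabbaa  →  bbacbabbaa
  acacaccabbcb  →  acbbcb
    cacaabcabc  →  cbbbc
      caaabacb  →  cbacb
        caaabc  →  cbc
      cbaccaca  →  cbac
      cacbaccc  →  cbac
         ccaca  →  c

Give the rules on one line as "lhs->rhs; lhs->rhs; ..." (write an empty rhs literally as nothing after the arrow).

  | caabcabbacbc => cabcabbacbc => cbcabbacbc => cbbbbacbc
  | cbabbab
  | ccabcacbb => cabcacbb => cbcacbb => cbbcbb
  | ccbbccbcbbba => cbbccbcbbba => cbbcbcbbba

bca->bb; ca->c; cc->c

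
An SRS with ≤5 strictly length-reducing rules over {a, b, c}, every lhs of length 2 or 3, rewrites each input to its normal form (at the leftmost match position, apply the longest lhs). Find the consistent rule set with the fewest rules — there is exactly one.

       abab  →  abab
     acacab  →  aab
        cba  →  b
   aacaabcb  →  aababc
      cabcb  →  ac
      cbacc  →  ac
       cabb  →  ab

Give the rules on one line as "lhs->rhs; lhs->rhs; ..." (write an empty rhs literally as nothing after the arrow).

bb->a; bcc->ac; ca->b; cb->c

  | abab
  | acacab => abcab => abbb => aab
  | cba => ca => b
  | aacaabcb => aababcb => aababc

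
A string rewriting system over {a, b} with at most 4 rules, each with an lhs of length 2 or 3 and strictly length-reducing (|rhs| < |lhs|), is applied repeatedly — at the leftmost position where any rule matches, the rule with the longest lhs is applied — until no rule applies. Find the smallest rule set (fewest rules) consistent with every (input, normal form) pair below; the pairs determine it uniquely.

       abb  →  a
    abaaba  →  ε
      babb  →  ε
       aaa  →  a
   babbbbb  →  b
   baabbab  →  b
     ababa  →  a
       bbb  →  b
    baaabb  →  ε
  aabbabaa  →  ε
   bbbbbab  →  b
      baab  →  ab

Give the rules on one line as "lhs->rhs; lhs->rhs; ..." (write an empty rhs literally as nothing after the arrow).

  | abb => a
  | abaaba => aaba => ba => ε
  | babb => bb => ε
  | aaa => a

aa->; ba->; bb->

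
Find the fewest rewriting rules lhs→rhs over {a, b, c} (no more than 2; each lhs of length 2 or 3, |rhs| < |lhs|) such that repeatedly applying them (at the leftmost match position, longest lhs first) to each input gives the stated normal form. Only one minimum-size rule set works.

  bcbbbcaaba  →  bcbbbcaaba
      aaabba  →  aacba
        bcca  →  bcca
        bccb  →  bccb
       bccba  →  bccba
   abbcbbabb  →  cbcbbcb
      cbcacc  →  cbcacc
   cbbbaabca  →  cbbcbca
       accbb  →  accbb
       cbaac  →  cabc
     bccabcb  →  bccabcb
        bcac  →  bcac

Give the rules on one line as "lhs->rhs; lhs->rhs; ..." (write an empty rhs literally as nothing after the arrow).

abb->cb; baa->ab

  | bcbbbcaaba
  | aaabba => aacba
  | bcca
  | bccb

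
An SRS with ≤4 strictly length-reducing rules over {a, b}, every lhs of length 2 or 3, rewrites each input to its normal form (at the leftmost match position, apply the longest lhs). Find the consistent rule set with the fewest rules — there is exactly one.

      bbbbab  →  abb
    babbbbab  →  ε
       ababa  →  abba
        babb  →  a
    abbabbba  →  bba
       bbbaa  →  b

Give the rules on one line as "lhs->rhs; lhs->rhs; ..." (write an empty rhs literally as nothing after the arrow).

aa->; aaa->b; bab->bb; bbb->a

  | bbbbab => abab => abb
  | babbbbab => bbbbbab => abbab => abbb => aa => ε
  | ababa => abba
  | babb => bbb => a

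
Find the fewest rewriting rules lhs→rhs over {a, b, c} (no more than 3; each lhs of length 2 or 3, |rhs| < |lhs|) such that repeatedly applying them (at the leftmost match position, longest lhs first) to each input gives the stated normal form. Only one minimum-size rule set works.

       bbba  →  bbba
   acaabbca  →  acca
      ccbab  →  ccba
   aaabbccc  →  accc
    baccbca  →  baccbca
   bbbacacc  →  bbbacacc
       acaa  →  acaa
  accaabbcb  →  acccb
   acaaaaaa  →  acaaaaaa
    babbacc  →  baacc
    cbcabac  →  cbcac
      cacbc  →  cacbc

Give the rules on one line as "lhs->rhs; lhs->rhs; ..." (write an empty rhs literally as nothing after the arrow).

  | bbba
  | acaabbca => acabca => acca
  | ccbab => ccba
  | aaabbccc => aabccc => accc

ab->; bab->ba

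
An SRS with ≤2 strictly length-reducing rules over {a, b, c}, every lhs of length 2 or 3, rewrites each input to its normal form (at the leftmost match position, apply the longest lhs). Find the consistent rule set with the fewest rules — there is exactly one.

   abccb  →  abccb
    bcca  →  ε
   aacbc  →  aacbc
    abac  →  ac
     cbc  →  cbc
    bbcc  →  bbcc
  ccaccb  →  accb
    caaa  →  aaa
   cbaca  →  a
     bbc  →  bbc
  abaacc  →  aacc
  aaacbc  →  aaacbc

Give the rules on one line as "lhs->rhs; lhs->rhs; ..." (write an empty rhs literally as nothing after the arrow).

  | abccb
  | bcca => bca => ba => ε
  | aacbc
  | abac => ac

ba->; ca->a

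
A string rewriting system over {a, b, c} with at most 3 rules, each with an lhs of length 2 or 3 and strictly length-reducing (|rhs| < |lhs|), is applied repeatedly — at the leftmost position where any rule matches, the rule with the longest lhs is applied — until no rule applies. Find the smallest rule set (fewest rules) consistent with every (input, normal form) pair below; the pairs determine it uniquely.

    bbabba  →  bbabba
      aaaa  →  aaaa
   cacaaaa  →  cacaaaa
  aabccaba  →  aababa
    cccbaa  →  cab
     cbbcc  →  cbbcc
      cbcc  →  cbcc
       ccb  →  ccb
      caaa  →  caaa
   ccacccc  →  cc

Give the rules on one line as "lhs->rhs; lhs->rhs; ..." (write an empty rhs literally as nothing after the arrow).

  | bbabba
  | aaaa
  | cacaaaa
  | aabccaba => aababa

acc->; baa->ab; cca->a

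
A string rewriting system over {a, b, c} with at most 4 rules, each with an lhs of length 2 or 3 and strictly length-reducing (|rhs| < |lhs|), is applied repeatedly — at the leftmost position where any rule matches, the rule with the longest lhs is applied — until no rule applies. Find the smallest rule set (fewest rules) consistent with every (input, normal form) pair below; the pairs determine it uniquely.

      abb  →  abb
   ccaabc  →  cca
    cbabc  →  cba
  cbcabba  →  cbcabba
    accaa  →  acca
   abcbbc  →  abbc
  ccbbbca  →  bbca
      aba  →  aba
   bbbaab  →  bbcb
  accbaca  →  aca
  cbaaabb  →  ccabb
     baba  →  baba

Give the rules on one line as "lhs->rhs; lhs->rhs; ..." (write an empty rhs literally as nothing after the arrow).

  | abb
  | ccaabc => ccabc => cca
  | cbabc => cba
  | cbcabba

aa->a; abc->a; baa->c; ccb->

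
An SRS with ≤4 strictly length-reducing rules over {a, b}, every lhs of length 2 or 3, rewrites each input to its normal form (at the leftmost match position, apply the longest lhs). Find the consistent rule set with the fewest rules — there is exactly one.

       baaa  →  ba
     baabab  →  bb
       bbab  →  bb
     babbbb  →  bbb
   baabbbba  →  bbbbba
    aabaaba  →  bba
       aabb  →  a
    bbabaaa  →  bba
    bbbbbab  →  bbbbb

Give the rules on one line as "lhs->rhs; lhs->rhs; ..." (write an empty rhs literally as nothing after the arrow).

  | baaa => ba
  | baabab => bbab => bb
  | bbab => bb
  | babbbb => bbb

aaa->b; ab->; abb->; baa->b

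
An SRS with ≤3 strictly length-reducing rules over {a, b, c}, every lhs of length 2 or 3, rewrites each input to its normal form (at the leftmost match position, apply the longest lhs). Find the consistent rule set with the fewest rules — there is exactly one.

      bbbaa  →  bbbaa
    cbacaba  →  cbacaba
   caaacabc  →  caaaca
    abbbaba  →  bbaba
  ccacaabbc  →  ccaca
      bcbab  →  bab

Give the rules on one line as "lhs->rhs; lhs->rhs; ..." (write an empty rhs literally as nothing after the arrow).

abb->b; bc->

  | bbbaa
  | cbacaba
  | caaacabc => caaaca
  | abbbaba => bbaba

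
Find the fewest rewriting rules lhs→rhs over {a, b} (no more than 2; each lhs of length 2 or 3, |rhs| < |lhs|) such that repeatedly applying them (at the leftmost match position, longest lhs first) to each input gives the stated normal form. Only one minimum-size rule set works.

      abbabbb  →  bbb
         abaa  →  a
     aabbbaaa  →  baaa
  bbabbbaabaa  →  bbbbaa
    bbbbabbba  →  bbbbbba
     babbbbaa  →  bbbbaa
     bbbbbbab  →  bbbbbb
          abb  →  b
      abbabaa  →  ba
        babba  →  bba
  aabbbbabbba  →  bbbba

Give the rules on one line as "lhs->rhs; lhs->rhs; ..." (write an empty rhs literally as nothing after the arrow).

  | abbabbb => babbb => bbb
  | abaa => a
  | aabbbaaa => abbaaa => baaa
  | bbabbbaabaa => bbbbaabaa => bbbbaa

ab->; aba->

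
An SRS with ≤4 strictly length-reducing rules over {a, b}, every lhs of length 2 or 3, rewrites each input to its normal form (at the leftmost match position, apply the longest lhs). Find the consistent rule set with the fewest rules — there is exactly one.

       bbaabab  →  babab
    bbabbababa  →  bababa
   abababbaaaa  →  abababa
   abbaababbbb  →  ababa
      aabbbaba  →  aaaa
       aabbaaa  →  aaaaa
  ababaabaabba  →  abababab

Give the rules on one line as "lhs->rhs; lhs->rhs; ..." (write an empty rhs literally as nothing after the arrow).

  | bbaabab => babab
  | bbabbababa => bbbababa => bababa
  | abababbaaaa => abababaaa => abababaa => abababa
  | abbaababbbb => abababbbb => abababb => ababa

aab->aa; baa->ba; bb->; bba->b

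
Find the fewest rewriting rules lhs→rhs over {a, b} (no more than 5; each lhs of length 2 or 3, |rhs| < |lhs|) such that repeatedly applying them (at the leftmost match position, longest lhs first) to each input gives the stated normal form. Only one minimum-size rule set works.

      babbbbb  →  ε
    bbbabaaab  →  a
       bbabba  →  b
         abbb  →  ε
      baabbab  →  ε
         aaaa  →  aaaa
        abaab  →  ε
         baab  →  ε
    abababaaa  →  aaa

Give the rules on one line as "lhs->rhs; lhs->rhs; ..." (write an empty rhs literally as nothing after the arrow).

aab->; ab->; ba->b; bb->

  | babbbbb => bbbbbb => bbbb => bb => ε
  | bbbabaaab => babaaab => bbaaab => aaab => a
  | bbabba => abba => ba => b
  | abbb => bb => ε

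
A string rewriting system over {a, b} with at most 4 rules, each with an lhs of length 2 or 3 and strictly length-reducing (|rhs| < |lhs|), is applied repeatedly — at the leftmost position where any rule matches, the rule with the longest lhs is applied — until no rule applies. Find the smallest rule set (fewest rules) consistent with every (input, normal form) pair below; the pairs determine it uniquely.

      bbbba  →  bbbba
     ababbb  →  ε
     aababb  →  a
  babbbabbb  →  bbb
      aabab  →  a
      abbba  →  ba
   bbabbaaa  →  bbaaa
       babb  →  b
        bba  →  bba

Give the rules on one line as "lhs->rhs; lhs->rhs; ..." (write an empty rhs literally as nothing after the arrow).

  | bbbba
  | ababbb => aabbb => abb => ε
  | aababb => aabb => ab => a
  | babbbabbb => bbabbb => bbb

aab->a; ab->a; abb->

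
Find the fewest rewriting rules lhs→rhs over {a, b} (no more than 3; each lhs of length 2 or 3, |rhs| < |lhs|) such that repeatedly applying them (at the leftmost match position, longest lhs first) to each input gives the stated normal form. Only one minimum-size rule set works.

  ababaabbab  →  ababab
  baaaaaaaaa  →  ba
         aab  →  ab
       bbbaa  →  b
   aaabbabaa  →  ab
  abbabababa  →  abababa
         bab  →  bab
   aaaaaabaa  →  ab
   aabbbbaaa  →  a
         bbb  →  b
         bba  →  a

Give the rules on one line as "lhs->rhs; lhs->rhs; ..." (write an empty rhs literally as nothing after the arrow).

aa->a; baa->b; bb->

  | ababaabbab => ababbbab => ababab
  | baaaaaaaaa => baaaaaaa => baaaaa => baaa => ba
  | aab => ab
  | bbbaa => baa => b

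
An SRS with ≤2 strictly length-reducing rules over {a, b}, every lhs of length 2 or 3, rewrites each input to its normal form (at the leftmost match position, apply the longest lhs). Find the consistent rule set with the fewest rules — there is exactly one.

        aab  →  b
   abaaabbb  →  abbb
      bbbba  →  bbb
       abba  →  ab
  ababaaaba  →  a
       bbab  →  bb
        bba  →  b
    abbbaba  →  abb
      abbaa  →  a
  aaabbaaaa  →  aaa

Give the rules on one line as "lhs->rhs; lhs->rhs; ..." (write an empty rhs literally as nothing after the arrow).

aab->b; ba->

  | aab => b
  | abaaabbb => aaabbb => abbb
  | bbbba => bbb
  | abba => ab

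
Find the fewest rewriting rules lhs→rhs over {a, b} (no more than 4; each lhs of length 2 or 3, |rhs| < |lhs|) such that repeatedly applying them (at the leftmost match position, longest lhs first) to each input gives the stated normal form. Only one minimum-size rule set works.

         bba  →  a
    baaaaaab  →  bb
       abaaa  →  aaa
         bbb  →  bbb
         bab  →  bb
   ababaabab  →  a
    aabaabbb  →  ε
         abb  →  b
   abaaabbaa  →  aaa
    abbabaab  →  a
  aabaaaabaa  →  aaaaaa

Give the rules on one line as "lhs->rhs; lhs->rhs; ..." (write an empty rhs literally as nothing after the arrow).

  | bba => a
  | baaaaaab => baaaaab => baaaab => baaab => baab => bab => bb
  | abaaa => aaa
  | bbb

ab->; ba->b; bba->a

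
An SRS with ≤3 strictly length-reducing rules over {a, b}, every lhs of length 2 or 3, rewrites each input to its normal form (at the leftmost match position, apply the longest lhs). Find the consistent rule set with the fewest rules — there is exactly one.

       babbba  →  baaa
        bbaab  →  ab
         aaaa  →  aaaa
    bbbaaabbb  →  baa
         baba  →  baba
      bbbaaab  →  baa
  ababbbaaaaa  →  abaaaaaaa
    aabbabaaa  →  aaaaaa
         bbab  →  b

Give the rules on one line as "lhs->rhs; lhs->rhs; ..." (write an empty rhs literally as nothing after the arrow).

  | babbba => baaba => baaa
  | bbaab => ab
  | aaaa
  | bbbaaabbb => baabbb => baabb => baab => baa

aab->aa; abb->aa; bba->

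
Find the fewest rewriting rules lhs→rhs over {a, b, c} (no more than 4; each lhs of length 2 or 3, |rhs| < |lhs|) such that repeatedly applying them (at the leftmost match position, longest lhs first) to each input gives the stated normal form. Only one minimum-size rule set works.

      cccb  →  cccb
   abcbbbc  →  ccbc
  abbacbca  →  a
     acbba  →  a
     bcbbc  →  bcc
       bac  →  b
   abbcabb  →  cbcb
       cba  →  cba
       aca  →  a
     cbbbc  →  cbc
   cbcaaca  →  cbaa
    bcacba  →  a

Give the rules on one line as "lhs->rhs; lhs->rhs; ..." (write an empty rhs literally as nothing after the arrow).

  | cccb
  | abcbbbc => ccbbbc => ccbc
  | abbacbca => cbacbca => cbbca => cca => ca => a
  | acbba => bba => a

ab->c; ac->; bb->; ca->a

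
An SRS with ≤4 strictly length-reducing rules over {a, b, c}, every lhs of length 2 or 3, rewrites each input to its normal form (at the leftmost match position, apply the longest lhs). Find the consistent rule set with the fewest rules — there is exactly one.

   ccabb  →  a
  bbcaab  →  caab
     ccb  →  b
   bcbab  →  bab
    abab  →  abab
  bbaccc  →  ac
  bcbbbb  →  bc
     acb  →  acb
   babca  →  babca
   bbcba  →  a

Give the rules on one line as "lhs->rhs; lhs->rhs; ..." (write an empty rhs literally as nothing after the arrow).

bb->; cba->a; cc->

  | ccabb => abb => a
  | bbcaab => caab
  | ccb => b
  | bcbab => bab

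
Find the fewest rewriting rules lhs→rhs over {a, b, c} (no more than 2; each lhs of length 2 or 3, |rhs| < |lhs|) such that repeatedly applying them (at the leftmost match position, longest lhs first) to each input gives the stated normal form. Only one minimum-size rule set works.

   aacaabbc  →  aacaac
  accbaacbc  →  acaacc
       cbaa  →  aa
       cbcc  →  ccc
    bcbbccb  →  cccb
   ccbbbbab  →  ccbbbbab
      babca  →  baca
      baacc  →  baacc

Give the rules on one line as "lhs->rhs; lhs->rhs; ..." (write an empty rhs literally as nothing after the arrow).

bc->c; cba->a

  | aacaabbc => aacaabc => aacaac
  | accbaacbc => acaacbc => acaacc
  | cbaa => aa
  | cbcc => ccc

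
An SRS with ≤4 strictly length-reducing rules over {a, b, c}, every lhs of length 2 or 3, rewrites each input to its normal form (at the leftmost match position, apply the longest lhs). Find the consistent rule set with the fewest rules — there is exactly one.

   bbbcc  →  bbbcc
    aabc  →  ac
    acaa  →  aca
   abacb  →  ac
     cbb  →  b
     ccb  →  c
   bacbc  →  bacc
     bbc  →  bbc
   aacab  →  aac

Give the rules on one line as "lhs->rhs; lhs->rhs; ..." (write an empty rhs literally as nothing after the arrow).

ab->; acb->ac; caa->ca; cb->

  | bbbcc
  | aabc => ac
  | acaa => aca
  | abacb => acb => ac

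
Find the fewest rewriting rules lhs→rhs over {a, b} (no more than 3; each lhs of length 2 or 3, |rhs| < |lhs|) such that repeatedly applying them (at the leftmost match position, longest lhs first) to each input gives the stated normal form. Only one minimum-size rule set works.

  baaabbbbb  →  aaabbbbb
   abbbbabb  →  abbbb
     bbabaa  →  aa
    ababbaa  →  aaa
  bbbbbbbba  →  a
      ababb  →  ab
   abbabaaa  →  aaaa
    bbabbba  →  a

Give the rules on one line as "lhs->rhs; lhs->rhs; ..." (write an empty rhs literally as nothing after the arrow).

  | baaabbbbb => aaabbbbb
  | abbbbabb => abbbb
  | bbabaa => baa => aa
  | ababbaa => abaa => aaa

ba->a; bab->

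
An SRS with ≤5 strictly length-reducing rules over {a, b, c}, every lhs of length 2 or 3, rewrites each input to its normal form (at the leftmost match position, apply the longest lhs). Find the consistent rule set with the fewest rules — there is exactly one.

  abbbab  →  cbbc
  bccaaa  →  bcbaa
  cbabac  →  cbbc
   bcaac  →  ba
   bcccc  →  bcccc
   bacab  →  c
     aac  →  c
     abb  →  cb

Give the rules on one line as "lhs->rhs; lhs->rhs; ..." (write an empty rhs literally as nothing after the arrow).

  | abbbab => cbbab => cbbc
  | bccaaa => bcbaa
  | cbabac => cbcac => cbbc
  | bcaac => bbac => ba

ab->c; ac->c; bac->a; ca->b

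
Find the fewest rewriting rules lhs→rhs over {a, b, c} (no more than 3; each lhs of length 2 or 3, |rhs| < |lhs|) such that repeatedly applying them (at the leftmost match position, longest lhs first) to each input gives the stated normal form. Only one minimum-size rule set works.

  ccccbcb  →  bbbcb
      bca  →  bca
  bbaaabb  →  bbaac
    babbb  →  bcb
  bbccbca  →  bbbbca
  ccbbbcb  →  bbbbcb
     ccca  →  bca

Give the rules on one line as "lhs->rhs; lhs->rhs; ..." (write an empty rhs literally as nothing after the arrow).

  | ccccbcb => bccbcb => bbbcb
  | bca
  | bbaaabb => bbaac
  | babbb => bcb

abb->c; cc->b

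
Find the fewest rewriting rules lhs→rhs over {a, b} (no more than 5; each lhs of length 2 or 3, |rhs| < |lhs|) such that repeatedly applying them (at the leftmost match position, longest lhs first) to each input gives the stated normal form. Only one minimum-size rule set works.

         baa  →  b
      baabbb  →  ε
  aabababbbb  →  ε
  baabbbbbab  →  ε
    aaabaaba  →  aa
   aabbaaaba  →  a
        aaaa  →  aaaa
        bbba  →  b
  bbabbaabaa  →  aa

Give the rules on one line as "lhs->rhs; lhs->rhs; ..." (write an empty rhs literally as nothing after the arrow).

ab->; aba->; ba->b; bb->

  | baa => ba => b
  | baabbb => babbb => bbbb => bb => ε
  | aabababbbb => ababbbb => bbbb => bb => ε
  | baabbbbbab => babbbbbab => bbbbbbab => bbbbab => bbab => ab => ε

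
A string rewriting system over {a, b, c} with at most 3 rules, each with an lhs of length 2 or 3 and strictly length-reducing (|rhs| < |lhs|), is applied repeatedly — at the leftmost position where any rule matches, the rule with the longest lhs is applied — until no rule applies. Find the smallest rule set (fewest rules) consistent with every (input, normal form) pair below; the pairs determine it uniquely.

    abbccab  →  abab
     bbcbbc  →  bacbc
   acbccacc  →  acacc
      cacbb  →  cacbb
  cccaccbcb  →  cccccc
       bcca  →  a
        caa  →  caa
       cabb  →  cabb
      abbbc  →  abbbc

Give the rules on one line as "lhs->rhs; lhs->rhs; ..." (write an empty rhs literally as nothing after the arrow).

  | abbccab => abab
  | bbcbbc => bacbc
  | acbccacc => acacc
  | cacbb

bcb->ac; bcc->; cca->cc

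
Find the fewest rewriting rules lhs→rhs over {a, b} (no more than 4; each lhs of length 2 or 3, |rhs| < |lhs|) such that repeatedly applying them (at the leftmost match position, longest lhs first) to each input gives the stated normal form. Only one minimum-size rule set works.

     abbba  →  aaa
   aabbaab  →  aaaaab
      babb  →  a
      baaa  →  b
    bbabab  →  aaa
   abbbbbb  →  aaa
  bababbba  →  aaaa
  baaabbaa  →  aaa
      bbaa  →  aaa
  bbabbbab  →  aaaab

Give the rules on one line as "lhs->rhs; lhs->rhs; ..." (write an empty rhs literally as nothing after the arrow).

ba->b; bb->a; bbb->a

  | abbba => aaa
  | aabbaab => aaaaab
  | babb => bbb => a
  | baaa => baa => ba => b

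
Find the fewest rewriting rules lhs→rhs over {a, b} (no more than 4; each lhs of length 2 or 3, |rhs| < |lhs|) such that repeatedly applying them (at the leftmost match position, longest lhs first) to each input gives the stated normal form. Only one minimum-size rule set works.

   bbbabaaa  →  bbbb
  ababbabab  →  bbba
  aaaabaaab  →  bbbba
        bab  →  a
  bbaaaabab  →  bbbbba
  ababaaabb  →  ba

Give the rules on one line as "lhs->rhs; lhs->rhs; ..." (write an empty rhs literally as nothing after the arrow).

aa->b; aab->ba; aba->b; bab->a

  | bbbabaaa => bbaaaa => bbbaa => bbbb
  | ababbabab => bbbabab => bbaab => bbba
  | aaaabaaab => baabaaab => bbaaaab => bbbaab => bbbba
  | bab => a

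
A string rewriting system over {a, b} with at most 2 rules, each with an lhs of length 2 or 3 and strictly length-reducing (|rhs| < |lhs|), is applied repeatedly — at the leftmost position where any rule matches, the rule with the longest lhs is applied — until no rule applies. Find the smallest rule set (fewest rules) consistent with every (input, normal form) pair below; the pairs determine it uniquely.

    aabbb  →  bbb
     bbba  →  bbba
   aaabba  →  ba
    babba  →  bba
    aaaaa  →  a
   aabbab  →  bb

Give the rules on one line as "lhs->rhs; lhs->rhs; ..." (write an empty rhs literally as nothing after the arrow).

  | aabbb => bbb
  | bbba
  | aaabba => abba => ba
  | babba => bba

aa->; ab->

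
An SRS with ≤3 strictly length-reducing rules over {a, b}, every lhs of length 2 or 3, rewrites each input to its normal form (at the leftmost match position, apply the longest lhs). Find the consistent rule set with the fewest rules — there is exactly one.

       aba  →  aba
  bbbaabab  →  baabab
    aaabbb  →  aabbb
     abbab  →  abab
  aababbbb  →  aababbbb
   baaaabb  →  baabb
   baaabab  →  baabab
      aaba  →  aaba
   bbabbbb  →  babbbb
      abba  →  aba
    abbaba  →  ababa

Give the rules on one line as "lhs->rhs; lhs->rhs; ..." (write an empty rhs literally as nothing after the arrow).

aaa->aa; bba->ba

  | aba
  | bbbaabab => bbaabab => baabab
  | aaabbb => aabbb
  | abbab => abab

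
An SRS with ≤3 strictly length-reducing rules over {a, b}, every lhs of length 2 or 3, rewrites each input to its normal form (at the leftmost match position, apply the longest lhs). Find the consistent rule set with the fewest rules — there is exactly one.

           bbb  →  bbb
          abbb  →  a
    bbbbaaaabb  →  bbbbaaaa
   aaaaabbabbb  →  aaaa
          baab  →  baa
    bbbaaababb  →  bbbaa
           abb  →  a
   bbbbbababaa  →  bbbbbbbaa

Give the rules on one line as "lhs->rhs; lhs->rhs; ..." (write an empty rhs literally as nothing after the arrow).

ab->a; aba->b

  | bbb
  | abbb => abb => ab => a
  | bbbbaaaabb => bbbbaaaab => bbbbaaaa
  | aaaaabbabbb => aaaaababbb => aaaabbbb => aaaabbb => aaaabb => aaaab => aaaa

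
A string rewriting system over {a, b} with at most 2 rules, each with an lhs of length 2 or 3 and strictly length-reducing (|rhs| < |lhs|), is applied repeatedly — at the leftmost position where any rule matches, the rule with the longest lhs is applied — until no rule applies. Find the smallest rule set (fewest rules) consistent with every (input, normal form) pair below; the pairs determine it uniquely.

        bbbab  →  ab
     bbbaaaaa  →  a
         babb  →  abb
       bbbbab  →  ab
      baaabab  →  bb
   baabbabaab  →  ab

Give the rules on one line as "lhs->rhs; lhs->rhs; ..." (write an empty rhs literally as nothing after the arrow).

aa->b; ba->a

  | bbbab => bbab => bab => ab
  | bbbaaaaa => bbaaaaa => baaaaa => aaaaa => baaa => aaa => ba => a
  | babb => abb
  | bbbbab => bbbab => bbab => bab => ab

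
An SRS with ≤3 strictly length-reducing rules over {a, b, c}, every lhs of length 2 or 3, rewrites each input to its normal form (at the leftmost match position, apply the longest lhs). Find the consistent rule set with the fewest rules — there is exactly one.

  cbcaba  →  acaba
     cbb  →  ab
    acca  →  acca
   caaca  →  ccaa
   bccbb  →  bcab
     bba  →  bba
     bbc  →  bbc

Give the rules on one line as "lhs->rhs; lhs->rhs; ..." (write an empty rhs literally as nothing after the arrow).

aac->ca; cb->a

  | cbcaba => acaba
  | cbb => ab
  | acca
  | caaca => ccaa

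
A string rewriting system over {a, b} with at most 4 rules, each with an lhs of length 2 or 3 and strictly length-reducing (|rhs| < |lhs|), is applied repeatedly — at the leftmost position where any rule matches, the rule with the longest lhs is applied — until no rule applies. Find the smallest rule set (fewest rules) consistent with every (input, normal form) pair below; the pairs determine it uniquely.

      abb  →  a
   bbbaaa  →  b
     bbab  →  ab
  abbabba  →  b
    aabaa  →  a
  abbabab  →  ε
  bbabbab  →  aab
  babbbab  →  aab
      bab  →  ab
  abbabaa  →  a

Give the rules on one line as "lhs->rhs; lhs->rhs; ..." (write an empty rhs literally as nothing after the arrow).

aaa->b; ba->a; bb->

  | abb => a
  | bbbaaa => baaa => aaa => b
  | bbab => ab
  | abbabba => aabba => aaa => b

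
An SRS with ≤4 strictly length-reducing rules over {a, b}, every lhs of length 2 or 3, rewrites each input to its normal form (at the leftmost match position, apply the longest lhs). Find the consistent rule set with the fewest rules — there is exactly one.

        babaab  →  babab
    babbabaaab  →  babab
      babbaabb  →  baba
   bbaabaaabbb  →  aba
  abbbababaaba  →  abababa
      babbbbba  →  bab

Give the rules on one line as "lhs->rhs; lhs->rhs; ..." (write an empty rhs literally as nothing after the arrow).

aa->a; aaa->ab; bb->a; bbb->

  | babaab => babab
  | babbabaaab => baaabaaab => babbaaab => baaaaab => babaab => babab
  | babbaabb => baaaabb => bababb => babaa => baba
  | bbaabaaabbb => aaabaaabbb => abbaaabbb => aaaaabbb => abaabbb => ababbb => aba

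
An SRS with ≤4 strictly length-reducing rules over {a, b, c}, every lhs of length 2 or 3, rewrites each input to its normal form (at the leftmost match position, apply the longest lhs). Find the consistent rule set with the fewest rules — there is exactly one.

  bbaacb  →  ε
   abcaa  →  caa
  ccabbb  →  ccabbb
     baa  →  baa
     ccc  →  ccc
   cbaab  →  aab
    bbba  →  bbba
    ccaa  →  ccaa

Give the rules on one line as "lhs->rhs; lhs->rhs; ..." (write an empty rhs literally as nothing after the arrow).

ac->c; bc->c; cb->

  | bbaacb => bbacb => bbcb => bcb => cb => ε
  | abcaa => acaa => caa
  | ccabbb
  | baa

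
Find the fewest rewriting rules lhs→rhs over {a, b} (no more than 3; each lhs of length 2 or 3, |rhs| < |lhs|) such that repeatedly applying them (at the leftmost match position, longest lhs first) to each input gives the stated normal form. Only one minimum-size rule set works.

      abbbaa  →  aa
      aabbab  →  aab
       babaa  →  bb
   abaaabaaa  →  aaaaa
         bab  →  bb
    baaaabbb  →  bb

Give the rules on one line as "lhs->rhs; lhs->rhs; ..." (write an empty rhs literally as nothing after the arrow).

aba->a; ba->b; bbb->b

  | abbbaa => abaa => aa
  | aabbab => aabbb => aab
  | babaa => bbaa => bba => bb
  | abaaabaaa => aaabaaa => aaaaa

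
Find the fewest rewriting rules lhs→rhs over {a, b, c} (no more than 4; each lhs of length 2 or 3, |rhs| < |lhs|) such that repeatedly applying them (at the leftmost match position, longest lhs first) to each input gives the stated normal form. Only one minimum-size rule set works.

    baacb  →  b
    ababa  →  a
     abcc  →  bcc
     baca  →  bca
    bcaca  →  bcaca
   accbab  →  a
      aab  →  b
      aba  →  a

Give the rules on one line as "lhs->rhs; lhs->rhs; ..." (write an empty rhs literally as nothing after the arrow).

ab->b; aba->a; ba->b; cb->

  | baacb => bacb => bcb => b
  | ababa => aba => a
  | abcc => bcc
  | baca => bca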